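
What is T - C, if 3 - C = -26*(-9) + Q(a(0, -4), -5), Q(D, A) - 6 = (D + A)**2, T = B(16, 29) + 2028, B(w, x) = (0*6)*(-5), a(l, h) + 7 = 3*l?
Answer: 2409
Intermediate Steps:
a(l, h) = -7 + 3*l
B(w, x) = 0 (B(w, x) = 0*(-5) = 0)
T = 2028 (T = 0 + 2028 = 2028)
Q(D, A) = 6 + (A + D)**2 (Q(D, A) = 6 + (D + A)**2 = 6 + (A + D)**2)
C = -381 (C = 3 - (-26*(-9) + (6 + (-5 + (-7 + 3*0))**2)) = 3 - (234 + (6 + (-5 + (-7 + 0))**2)) = 3 - (234 + (6 + (-5 - 7)**2)) = 3 - (234 + (6 + (-12)**2)) = 3 - (234 + (6 + 144)) = 3 - (234 + 150) = 3 - 1*384 = 3 - 384 = -381)
T - C = 2028 - 1*(-381) = 2028 + 381 = 2409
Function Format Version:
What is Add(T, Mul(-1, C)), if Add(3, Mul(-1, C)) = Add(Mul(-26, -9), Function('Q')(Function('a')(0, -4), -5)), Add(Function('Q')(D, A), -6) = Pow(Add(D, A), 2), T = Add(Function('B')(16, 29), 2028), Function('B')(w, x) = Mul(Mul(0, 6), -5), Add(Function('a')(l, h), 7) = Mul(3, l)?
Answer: 2409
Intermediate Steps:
Function('a')(l, h) = Add(-7, Mul(3, l))
Function('B')(w, x) = 0 (Function('B')(w, x) = Mul(0, -5) = 0)
T = 2028 (T = Add(0, 2028) = 2028)
Function('Q')(D, A) = Add(6, Pow(Add(A, D), 2)) (Function('Q')(D, A) = Add(6, Pow(Add(D, A), 2)) = Add(6, Pow(Add(A, D), 2)))
C = -381 (C = Add(3, Mul(-1, Add(Mul(-26, -9), Add(6, Pow(Add(-5, Add(-7, Mul(3, 0))), 2))))) = Add(3, Mul(-1, Add(234, Add(6, Pow(Add(-5, Add(-7, 0)), 2))))) = Add(3, Mul(-1, Add(234, Add(6, Pow(Add(-5, -7), 2))))) = Add(3, Mul(-1, Add(234, Add(6, Pow(-12, 2))))) = Add(3, Mul(-1, Add(234, Add(6, 144)))) = Add(3, Mul(-1, Add(234, 150))) = Add(3, Mul(-1, 384)) = Add(3, -384) = -381)
Add(T, Mul(-1, C)) = Add(2028, Mul(-1, -381)) = Add(2028, 381) = 2409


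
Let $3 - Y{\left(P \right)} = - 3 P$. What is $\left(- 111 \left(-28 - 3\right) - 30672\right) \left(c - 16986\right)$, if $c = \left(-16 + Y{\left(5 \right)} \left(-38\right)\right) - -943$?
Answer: $455928633$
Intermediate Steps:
$Y{\left(P \right)} = 3 + 3 P$ ($Y{\left(P \right)} = 3 - - 3 P = 3 + 3 P$)
$c = 243$ ($c = \left(-16 + \left(3 + 3 \cdot 5\right) \left(-38\right)\right) - -943 = \left(-16 + \left(3 + 15\right) \left(-38\right)\right) + \left(-2 + 945\right) = \left(-16 + 18 \left(-38\right)\right) + 943 = \left(-16 - 684\right) + 943 = -700 + 943 = 243$)
$\left(- 111 \left(-28 - 3\right) - 30672\right) \left(c - 16986\right) = \left(- 111 \left(-28 - 3\right) - 30672\right) \left(243 - 16986\right) = \left(\left(-111\right) \left(-31\right) - 30672\right) \left(-16743\right) = \left(3441 - 30672\right) \left(-16743\right) = \left(-27231\right) \left(-16743\right) = 455928633$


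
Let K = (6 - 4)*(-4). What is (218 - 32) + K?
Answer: 178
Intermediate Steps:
K = -8 (K = 2*(-4) = -8)
(218 - 32) + K = (218 - 32) - 8 = 186 - 8 = 178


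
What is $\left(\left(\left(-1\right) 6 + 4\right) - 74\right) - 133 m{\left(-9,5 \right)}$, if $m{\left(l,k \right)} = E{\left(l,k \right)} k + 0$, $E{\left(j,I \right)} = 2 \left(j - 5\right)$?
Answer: $18544$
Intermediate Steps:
$E{\left(j,I \right)} = -10 + 2 j$ ($E{\left(j,I \right)} = 2 \left(-5 + j\right) = -10 + 2 j$)
$m{\left(l,k \right)} = k \left(-10 + 2 l\right)$ ($m{\left(l,k \right)} = \left(-10 + 2 l\right) k + 0 = k \left(-10 + 2 l\right) + 0 = k \left(-10 + 2 l\right)$)
$\left(\left(\left(-1\right) 6 + 4\right) - 74\right) - 133 m{\left(-9,5 \right)} = \left(\left(\left(-1\right) 6 + 4\right) - 74\right) - 133 \cdot 2 \cdot 5 \left(-5 - 9\right) = \left(\left(-6 + 4\right) - 74\right) - 133 \cdot 2 \cdot 5 \left(-14\right) = \left(-2 - 74\right) - -18620 = -76 + 18620 = 18544$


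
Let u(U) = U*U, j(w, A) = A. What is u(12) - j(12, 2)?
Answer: 142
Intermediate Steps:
u(U) = U²
u(12) - j(12, 2) = 12² - 1*2 = 144 - 2 = 142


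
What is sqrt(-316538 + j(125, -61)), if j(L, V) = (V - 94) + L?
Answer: 2*I*sqrt(79142) ≈ 562.64*I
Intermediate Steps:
j(L, V) = -94 + L + V (j(L, V) = (-94 + V) + L = -94 + L + V)
sqrt(-316538 + j(125, -61)) = sqrt(-316538 + (-94 + 125 - 61)) = sqrt(-316538 - 30) = sqrt(-316568) = 2*I*sqrt(79142)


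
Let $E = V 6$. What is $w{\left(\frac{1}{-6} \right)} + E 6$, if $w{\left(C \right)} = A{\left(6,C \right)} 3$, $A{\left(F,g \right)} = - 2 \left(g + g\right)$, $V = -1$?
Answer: $-34$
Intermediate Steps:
$A{\left(F,g \right)} = - 4 g$ ($A{\left(F,g \right)} = - 2 \cdot 2 g = - 4 g$)
$w{\left(C \right)} = - 12 C$ ($w{\left(C \right)} = - 4 C 3 = - 12 C$)
$E = -6$ ($E = \left(-1\right) 6 = -6$)
$w{\left(\frac{1}{-6} \right)} + E 6 = - \frac{12}{-6} - 36 = \left(-12\right) \left(- \frac{1}{6}\right) - 36 = 2 - 36 = -34$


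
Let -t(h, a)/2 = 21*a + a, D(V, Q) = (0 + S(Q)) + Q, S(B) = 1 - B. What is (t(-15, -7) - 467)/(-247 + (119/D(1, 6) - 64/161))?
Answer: 25599/20672 ≈ 1.2383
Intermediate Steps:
D(V, Q) = 1 (D(V, Q) = (0 + (1 - Q)) + Q = (1 - Q) + Q = 1)
t(h, a) = -44*a (t(h, a) = -2*(21*a + a) = -44*a)
(t(-15, -7) - 467)/(-247 + (119/D(1, 6) - 64/161)) = (-44*(-7) - 467)/(-247 + (119/1 - 64/161)) = (308 - 467)/(-247 + (119*1 - 64*1/161)) = -159/(-247 + (119 - 64/161)) = -159/(-247 + 19095/161) = -159/(-20672/161) = -159*(-161/20672) = 25599/20672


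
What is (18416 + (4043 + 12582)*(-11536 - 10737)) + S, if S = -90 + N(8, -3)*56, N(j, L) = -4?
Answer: -370270523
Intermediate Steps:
S = -314 (S = -90 - 4*56 = -90 - 224 = -314)
(18416 + (4043 + 12582)*(-11536 - 10737)) + S = (18416 + (4043 + 12582)*(-11536 - 10737)) - 314 = (18416 + 16625*(-22273)) - 314 = (18416 - 370288625) - 314 = -370270209 - 314 = -370270523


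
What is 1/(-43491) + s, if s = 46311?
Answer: 2014111700/43491 ≈ 46311.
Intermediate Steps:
1/(-43491) + s = 1/(-43491) + 46311 = -1/43491 + 46311 = 2014111700/43491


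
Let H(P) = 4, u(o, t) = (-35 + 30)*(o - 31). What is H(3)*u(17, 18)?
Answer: 280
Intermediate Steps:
u(o, t) = 155 - 5*o (u(o, t) = -5*(-31 + o) = 155 - 5*o)
H(3)*u(17, 18) = 4*(155 - 5*17) = 4*(155 - 85) = 4*70 = 280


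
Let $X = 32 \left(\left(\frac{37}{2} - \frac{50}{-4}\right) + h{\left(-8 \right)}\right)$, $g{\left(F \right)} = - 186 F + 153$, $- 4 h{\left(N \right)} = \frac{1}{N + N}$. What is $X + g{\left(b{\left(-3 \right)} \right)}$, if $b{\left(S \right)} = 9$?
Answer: $- \frac{1057}{2} \approx -528.5$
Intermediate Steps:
$h{\left(N \right)} = - \frac{1}{8 N}$ ($h{\left(N \right)} = - \frac{1}{4 \left(N + N\right)} = - \frac{1}{4 \cdot 2 N} = - \frac{\frac{1}{2} \frac{1}{N}}{4} = - \frac{1}{8 N}$)
$g{\left(F \right)} = 153 - 186 F$
$X = \frac{1985}{2}$ ($X = 32 \left(\left(\frac{37}{2} - \frac{50}{-4}\right) - \frac{1}{8 \left(-8\right)}\right) = 32 \left(\left(37 \cdot \frac{1}{2} - - \frac{25}{2}\right) - - \frac{1}{64}\right) = 32 \left(\left(\frac{37}{2} + \frac{25}{2}\right) + \frac{1}{64}\right) = 32 \left(31 + \frac{1}{64}\right) = 32 \cdot \frac{1985}{64} = \frac{1985}{2} \approx 992.5$)
$X + g{\left(b{\left(-3 \right)} \right)} = \frac{1985}{2} + \left(153 - 1674\right) = \frac{1985}{2} - 1521 = - \frac{1057}{2}$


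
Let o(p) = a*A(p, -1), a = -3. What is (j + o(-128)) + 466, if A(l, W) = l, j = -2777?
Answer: -1927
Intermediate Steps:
o(p) = -3*p
(j + o(-128)) + 466 = (-2777 - 3*(-128)) + 466 = (-2777 + 384) + 466 = -2393 + 466 = -1927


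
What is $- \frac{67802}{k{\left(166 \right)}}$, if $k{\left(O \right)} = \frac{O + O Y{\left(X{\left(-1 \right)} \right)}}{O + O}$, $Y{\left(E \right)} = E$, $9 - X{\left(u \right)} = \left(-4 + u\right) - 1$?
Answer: $- \frac{33901}{4} \approx -8475.3$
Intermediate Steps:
$X{\left(u \right)} = 14 - u$ ($X{\left(u \right)} = 9 - \left(\left(-4 + u\right) - 1\right) = 9 - \left(-5 + u\right) = 14 - u$)
$k{\left(O \right)} = 8$ ($k{\left(O \right)} = \frac{O + O \left(14 - -1\right)}{O + O} = \frac{O + O \left(14 + 1\right)}{2 O} = \left(O + O 15\right) \frac{1}{2 O} = \left(O + 15 O\right) \frac{1}{2 O} = 16 O \frac{1}{2 O} = 8$)
$- \frac{67802}{k{\left(166 \right)}} = - \frac{67802}{8} = \left(-67802\right) \frac{1}{8} = - \frac{33901}{4}$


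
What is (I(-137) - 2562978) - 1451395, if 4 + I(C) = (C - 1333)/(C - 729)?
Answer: -1738224506/433 ≈ -4.0144e+6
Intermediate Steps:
I(C) = -4 + (-1333 + C)/(-729 + C) (I(C) = -4 + (C - 1333)/(C - 729) = -4 + (-1333 + C)/(-729 + C))
(I(-137) - 2562978) - 1451395 = ((1583 - 3*(-137))/(-729 - 137) - 2562978) - 1451395 = ((1583 + 411)/(-866) - 2562978) - 1451395 = (-1/866*1994 - 2562978) - 1451395 = (-997/433 - 2562978) - 1451395 = -1109770471/433 - 1451395 = -1738224506/433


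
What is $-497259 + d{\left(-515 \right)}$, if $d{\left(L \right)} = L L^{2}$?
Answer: $-137088134$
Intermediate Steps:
$d{\left(L \right)} = L^{3}$
$-497259 + d{\left(-515 \right)} = -497259 + \left(-515\right)^{3} = -497259 - 136590875 = -137088134$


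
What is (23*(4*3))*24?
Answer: 6624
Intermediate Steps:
(23*(4*3))*24 = (23*12)*24 = 276*24 = 6624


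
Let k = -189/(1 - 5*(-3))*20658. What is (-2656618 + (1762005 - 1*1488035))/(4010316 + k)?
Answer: -6353728/10043449 ≈ -0.63262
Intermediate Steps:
k = -1952181/8 (k = -189/(1 + 15)*20658 = -189/16*20658 = -1952181/8 ≈ -2.4402e+5)
(-2656618 + (1762005 - 1*1488035))/(4010316 + k) = (-2656618 + (1762005 - 1*1488035))/(4010316 - 1952181/8) = (-2656618 + (1762005 - 1488035))/(30130347/8) = (-2656618 + 273970)*(8/30130347) = -2382648*8/30130347 = -6353728/10043449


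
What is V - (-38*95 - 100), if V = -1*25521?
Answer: -21811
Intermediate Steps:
V = -25521
V - (-38*95 - 100) = -25521 - (-38*95 - 100) = -25521 - (-3610 - 100) = -25521 - 1*(-3710) = -25521 + 3710 = -21811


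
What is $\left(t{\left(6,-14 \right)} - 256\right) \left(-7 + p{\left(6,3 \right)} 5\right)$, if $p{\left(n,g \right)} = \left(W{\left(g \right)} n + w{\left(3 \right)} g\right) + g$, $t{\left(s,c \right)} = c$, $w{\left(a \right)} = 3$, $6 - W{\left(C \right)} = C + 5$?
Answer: $1890$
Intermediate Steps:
$W{\left(C \right)} = 1 - C$ ($W{\left(C \right)} = 6 - \left(C + 5\right) = 6 - \left(5 + C\right) = 1 - C$)
$p{\left(n,g \right)} = 4 g + n \left(1 - g\right)$ ($p{\left(n,g \right)} = \left(\left(1 - g\right) n + 3 g\right) + g = \left(n \left(1 - g\right) + 3 g\right) + g = \left(3 g + n \left(1 - g\right)\right) + g = 4 g + n \left(1 - g\right)$)
$\left(t{\left(6,-14 \right)} - 256\right) \left(-7 + p{\left(6,3 \right)} 5\right) = \left(-14 - 256\right) \left(-7 + \left(4 \cdot 3 - 6 \left(-1 + 3\right)\right) 5\right) = - 270 \left(-7 + \left(12 - 6 \cdot 2\right) 5\right) = - 270 \left(-7 + \left(12 - 12\right) 5\right) = - 270 \left(-7 + 0 \cdot 5\right) = - 270 \left(-7 + 0\right) = \left(-270\right) \left(-7\right) = 1890$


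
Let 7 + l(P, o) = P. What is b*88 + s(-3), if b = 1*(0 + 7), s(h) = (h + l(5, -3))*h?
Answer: 631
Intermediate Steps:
l(P, o) = -7 + P
s(h) = h*(-2 + h) (s(h) = (h + (-7 + 5))*h = (h - 2)*h = (-2 + h)*h = h*(-2 + h))
b = 7 (b = 1*7 = 7)
b*88 + s(-3) = 7*88 - 3*(-2 - 3) = 616 - 3*(-5) = 616 + 15 = 631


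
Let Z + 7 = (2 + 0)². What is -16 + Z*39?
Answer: -133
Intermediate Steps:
Z = -3 (Z = -7 + (2 + 0)² = -7 + 2² = -7 + 4 = -3)
-16 + Z*39 = -16 - 3*39 = -16 - 117 = -133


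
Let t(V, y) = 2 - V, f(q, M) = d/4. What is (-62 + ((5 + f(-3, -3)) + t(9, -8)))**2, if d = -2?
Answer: 16641/4 ≈ 4160.3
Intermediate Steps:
f(q, M) = -1/2 (f(q, M) = -2/4 = -2*1/4 = -1/2)
(-62 + ((5 + f(-3, -3)) + t(9, -8)))**2 = (-62 + ((5 - 1/2) + (2 - 1*9)))**2 = (-62 + (9/2 + (2 - 9)))**2 = (-62 + (9/2 - 7))**2 = (-62 - 5/2)**2 = (-129/2)**2 = 16641/4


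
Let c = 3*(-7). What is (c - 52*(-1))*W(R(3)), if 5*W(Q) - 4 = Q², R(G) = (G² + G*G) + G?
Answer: 2759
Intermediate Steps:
R(G) = G + 2*G² (R(G) = (G² + G²) + G = 2*G² + G = G + 2*G²)
W(Q) = ⅘ + Q²/5
c = -21
(c - 52*(-1))*W(R(3)) = (-21 - 52*(-1))*(⅘ + (3*(1 + 2*3))²/5) = (-21 + 52)*(⅘ + (3*(1 + 6))²/5) = 31*(⅘ + (3*7)²/5) = 31*(⅘ + (⅕)*21²) = 31*(⅘ + (⅕)*441) = 31*(⅘ + 441/5) = 31*89 = 2759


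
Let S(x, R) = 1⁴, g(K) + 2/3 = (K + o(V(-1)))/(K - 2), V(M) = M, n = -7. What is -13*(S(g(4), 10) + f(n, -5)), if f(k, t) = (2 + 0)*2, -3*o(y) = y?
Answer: -65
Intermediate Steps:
o(y) = -y/3
f(k, t) = 4 (f(k, t) = 2*2 = 4)
g(K) = -⅔ + (⅓ + K)/(-2 + K) (g(K) = -⅔ + (K - ⅓*(-1))/(K - 2) = -⅔ + (K + ⅓)/(-2 + K) = -⅔ + (⅓ + K)/(-2 + K))
S(x, R) = 1
-13*(S(g(4), 10) + f(n, -5)) = -13*(1 + 4) = -13*5 = -65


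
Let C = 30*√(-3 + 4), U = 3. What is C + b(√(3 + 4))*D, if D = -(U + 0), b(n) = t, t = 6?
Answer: 12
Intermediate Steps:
b(n) = 6
C = 30 (C = 30*√1 = 30*1 = 30)
D = -3 (D = -(3 + 0) = -1*3 = -3)
C + b(√(3 + 4))*D = 30 + 6*(-3) = 30 - 18 = 12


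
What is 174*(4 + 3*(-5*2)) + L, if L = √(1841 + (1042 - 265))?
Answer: -4524 + √2618 ≈ -4472.8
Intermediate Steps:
L = √2618 (L = √(1841 + 777) = √2618 ≈ 51.166)
174*(4 + 3*(-5*2)) + L = 174*(4 + 3*(-5*2)) + √2618 = 174*(4 + 3*(-10)) + √2618 = 174*(4 - 30) + √2618 = 174*(-26) + √2618 = -4524 + √2618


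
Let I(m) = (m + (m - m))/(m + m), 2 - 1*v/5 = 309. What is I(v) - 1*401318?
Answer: -802635/2 ≈ -4.0132e+5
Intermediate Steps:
v = -1535 (v = 10 - 5*309 = 10 - 1545 = -1535)
I(m) = ½ (I(m) = (m + 0)/((2*m)) = m*(1/(2*m)) = ½)
I(v) - 1*401318 = ½ - 1*401318 = ½ - 401318 = -802635/2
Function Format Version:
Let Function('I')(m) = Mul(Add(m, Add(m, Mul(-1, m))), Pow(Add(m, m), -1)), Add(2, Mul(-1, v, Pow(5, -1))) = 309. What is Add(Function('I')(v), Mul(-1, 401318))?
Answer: Rational(-802635, 2) ≈ -4.0132e+5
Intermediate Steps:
v = -1535 (v = Add(10, Mul(-5, 309)) = Add(10, -1545) = -1535)
Function('I')(m) = Rational(1, 2) (Function('I')(m) = Mul(Add(m, 0), Pow(Mul(2, m), -1)) = Mul(m, Mul(Rational(1, 2), Pow(m, -1))) = Rational(1, 2))
Add(Function('I')(v), Mul(-1, 401318)) = Add(Rational(1, 2), Mul(-1, 401318)) = Add(Rational(1, 2), -401318) = Rational(-802635, 2)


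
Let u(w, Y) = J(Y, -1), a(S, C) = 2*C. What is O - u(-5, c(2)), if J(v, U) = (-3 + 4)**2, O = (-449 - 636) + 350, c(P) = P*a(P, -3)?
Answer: -736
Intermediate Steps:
c(P) = -6*P (c(P) = P*(2*(-3)) = P*(-6) = -6*P)
O = -735 (O = -1085 + 350 = -735)
J(v, U) = 1 (J(v, U) = 1**2 = 1)
u(w, Y) = 1
O - u(-5, c(2)) = -735 - 1*1 = -735 - 1 = -736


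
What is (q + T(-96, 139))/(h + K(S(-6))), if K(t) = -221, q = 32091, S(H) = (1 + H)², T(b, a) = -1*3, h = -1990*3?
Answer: -32088/6191 ≈ -5.1830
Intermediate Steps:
h = -5970
T(b, a) = -3
(q + T(-96, 139))/(h + K(S(-6))) = (32091 - 3)/(-5970 - 221) = 32088/(-6191) = 32088*(-1/6191) = -32088/6191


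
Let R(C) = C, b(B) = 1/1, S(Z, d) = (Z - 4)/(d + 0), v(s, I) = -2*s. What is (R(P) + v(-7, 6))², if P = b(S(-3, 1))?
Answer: 225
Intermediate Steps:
S(Z, d) = (-4 + Z)/d
b(B) = 1
P = 1
(R(P) + v(-7, 6))² = (1 - 2*(-7))² = (1 + 14)² = 15² = 225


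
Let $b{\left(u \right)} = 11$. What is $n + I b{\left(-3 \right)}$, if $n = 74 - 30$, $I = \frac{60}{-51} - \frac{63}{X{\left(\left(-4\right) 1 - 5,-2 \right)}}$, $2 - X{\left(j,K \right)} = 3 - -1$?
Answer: $\frac{12837}{34} \approx 377.56$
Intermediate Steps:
$X{\left(j,K \right)} = -2$ ($X{\left(j,K \right)} = 2 - \left(3 - -1\right) = 2 - \left(3 + 1\right) = 2 - 4 = -2$)
$I = \frac{1031}{34}$ ($I = \frac{60}{-51} - \frac{63}{-2} = 60 \left(- \frac{1}{51}\right) - - \frac{63}{2} = - \frac{20}{17} + \frac{63}{2} = \frac{1031}{34} \approx 30.324$)
$n = 44$ ($n = 74 - 30 = 44$)
$n + I b{\left(-3 \right)} = 44 + \frac{1031}{34} \cdot 11 = 44 + \frac{11341}{34} = \frac{12837}{34}$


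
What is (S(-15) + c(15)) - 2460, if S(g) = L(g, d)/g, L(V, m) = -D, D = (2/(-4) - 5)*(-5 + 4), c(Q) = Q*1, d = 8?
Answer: -73339/30 ≈ -2444.6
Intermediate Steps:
c(Q) = Q
D = 11/2 (D = (2*(-¼) - 5)*(-1) = (-½ - 5)*(-1) = -11/2*(-1) = 11/2 ≈ 5.5000)
L(V, m) = -11/2 (L(V, m) = -1*11/2 = -11/2)
S(g) = -11/(2*g)
(S(-15) + c(15)) - 2460 = (-11/2/(-15) + 15) - 2460 = (-11/2*(-1/15) + 15) - 2460 = (11/30 + 15) - 2460 = 461/30 - 2460 = -73339/30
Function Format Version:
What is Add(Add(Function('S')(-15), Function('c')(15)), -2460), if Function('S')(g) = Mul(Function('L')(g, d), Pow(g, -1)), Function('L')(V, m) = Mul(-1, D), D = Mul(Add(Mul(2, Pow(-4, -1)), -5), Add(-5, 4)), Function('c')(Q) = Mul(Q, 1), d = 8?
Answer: Rational(-73339, 30) ≈ -2444.6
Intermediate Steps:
Function('c')(Q) = Q
D = Rational(11, 2) (D = Mul(Add(Mul(2, Rational(-1, 4)), -5), -1) = Mul(Add(Rational(-1, 2), -5), -1) = Mul(Rational(-11, 2), -1) = Rational(11, 2) ≈ 5.5000)
Function('L')(V, m) = Rational(-11, 2) (Function('L')(V, m) = Mul(-1, Rational(11, 2)) = Rational(-11, 2))
Function('S')(g) = Mul(Rational(-11, 2), Pow(g, -1))
Add(Add(Function('S')(-15), Function('c')(15)), -2460) = Add(Add(Mul(Rational(-11, 2), Pow(-15, -1)), 15), -2460) = Add(Add(Mul(Rational(-11, 2), Rational(-1, 15)), 15), -2460) = Add(Add(Rational(11, 30), 15), -2460) = Add(Rational(461, 30), -2460) = Rational(-73339, 30)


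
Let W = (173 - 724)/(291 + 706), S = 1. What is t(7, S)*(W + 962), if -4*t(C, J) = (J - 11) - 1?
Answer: 10544193/3988 ≈ 2644.0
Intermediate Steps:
W = -551/997 ≈ -0.55266
t(C, J) = 3 - J/4 (t(C, J) = -((J - 11) - 1)/4 = -((-11 + J) - 1)/4 = -(-12 + J)/4 = 3 - J/4)
t(7, S)*(W + 962) = (3 - 1/4*1)*(-551/997 + 962) = (3 - 1/4)*(958563/997) = (11/4)*(958563/997) = 10544193/3988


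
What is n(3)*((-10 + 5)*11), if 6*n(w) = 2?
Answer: -55/3 ≈ -18.333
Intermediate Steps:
n(w) = ⅓ (n(w) = (⅙)*2 = ⅓)
n(3)*((-10 + 5)*11) = ((-10 + 5)*11)/3 = (-5*11)/3 = (⅓)*(-55) = -55/3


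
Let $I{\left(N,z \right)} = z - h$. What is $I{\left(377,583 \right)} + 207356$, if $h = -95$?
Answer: $208034$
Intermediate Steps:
$I{\left(N,z \right)} = 95 + z$ ($I{\left(N,z \right)} = z - -95 = z + 95 = 95 + z$)
$I{\left(377,583 \right)} + 207356 = \left(95 + 583\right) + 207356 = 678 + 207356 = 208034$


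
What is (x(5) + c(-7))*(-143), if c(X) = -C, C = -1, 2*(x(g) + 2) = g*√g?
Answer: 143 - 715*√5/2 ≈ -656.39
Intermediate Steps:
x(g) = -2 + g^(3/2)/2 (x(g) = -2 + (g*√g)/2 = -2 + g^(3/2)/2)
c(X) = 1 (c(X) = -1*(-1) = 1)
(x(5) + c(-7))*(-143) = ((-2 + 5^(3/2)/2) + 1)*(-143) = ((-2 + (5*√5)/2) + 1)*(-143) = ((-2 + 5*√5/2) + 1)*(-143) = (-1 + 5*√5/2)*(-143) = 143 - 715*√5/2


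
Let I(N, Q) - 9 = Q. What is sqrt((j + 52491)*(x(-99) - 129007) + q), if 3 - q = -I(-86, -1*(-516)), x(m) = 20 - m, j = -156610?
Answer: 10*sqrt(134196902) ≈ 1.1584e+5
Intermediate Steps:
I(N, Q) = 9 + Q
q = 528 (q = 3 - (-1)*(9 - 1*(-516)) = 3 - (-1)*(9 + 516) = 3 - (-1)*525 = 3 - 1*(-525) = 3 + 525 = 528)
sqrt((j + 52491)*(x(-99) - 129007) + q) = sqrt((-156610 + 52491)*((20 - 1*(-99)) - 129007) + 528) = sqrt(-104119*((20 + 99) - 129007) + 528) = sqrt(-104119*(119 - 129007) + 528) = sqrt(-104119*(-128888) + 528) = sqrt(13419689672 + 528) = sqrt(13419690200) = 10*sqrt(134196902)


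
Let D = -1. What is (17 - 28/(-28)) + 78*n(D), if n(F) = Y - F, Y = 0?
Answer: 96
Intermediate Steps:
n(F) = -F (n(F) = 0 - F = -F)
(17 - 28/(-28)) + 78*n(D) = (17 - 28/(-28)) + 78*(-1*(-1)) = (17 - 28*(-1)/28) + 78*1 = (17 - 1*(-1)) + 78 = (17 + 1) + 78 = 18 + 78 = 96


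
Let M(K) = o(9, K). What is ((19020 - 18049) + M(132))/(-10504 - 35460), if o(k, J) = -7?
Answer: -241/11491 ≈ -0.020973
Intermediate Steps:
M(K) = -7
((19020 - 18049) + M(132))/(-10504 - 35460) = ((19020 - 18049) - 7)/(-10504 - 35460) = (971 - 7)/(-45964) = 964*(-1/45964) = -241/11491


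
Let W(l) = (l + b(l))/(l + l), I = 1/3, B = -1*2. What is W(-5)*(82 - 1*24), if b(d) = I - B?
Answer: 232/15 ≈ 15.467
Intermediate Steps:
B = -2
I = 1/3 ≈ 0.33333
b(d) = 7/3 (b(d) = 1/3 - 1*(-2) = 1/3 + 2 = 7/3)
W(l) = (7/3 + l)/(2*l) (W(l) = (l + 7/3)/(l + l) = (7/3 + l)/((2*l)) = (7/3 + l)*(1/(2*l)) = (7/3 + l)/(2*l))
W(-5)*(82 - 1*24) = ((1/6)*(7 + 3*(-5))/(-5))*(82 - 1*24) = ((1/6)*(-1/5)*(7 - 15))*(82 - 24) = ((1/6)*(-1/5)*(-8))*58 = (4/15)*58 = 232/15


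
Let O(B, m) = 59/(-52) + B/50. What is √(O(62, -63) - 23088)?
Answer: I*√390185419/130 ≈ 151.95*I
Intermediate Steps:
O(B, m) = -59/52 + B/50 (O(B, m) = 59*(-1/52) + B*(1/50) = -59/52 + B/50)
√(O(62, -63) - 23088) = √((-59/52 + (1/50)*62) - 23088) = √((-59/52 + 31/25) - 23088) = √(137/1300 - 23088) = √(-30014263/1300) = I*√390185419/130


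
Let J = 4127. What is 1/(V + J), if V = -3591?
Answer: 1/536 ≈ 0.0018657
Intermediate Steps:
1/(V + J) = 1/(-3591 + 4127) = 1/536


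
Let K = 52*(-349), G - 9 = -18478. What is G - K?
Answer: -321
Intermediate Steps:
G = -18469 (G = 9 - 18478 = -18469)
K = -18148
G - K = -18469 - 1*(-18148) = -18469 + 18148 = -321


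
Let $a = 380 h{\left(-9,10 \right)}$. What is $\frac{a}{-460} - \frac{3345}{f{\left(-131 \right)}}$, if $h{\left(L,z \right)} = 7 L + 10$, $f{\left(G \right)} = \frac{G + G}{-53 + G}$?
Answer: $- \frac{6946103}{3013} \approx -2305.4$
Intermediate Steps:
$f{\left(G \right)} = \frac{2 G}{-53 + G}$
$h{\left(L,z \right)} = 10 + 7 L$
$a = -20140$ ($a = 380 \left(10 + 7 \left(-9\right)\right) = 380 \left(10 - 63\right) = 380 \left(-53\right) = -20140$)
$\frac{a}{-460} - \frac{3345}{f{\left(-131 \right)}} = - \frac{20140}{-460} - \frac{3345}{2 \left(-131\right) \frac{1}{-53 - 131}} = \left(-20140\right) \left(- \frac{1}{460}\right) - \frac{3345}{2 \left(-131\right) \frac{1}{-184}} = \frac{1007}{23} - \frac{3345}{2 \left(-131\right) \left(- \frac{1}{184}\right)} = \frac{1007}{23} - \frac{3345}{\frac{131}{92}} = \frac{1007}{23} - \frac{307740}{131} = - \frac{6946103}{3013}$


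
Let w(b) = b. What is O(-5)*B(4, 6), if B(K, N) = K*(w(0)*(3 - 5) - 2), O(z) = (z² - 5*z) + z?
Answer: -360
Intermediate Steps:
O(z) = z² - 4*z
B(K, N) = -2*K (B(K, N) = K*(0*(3 - 5) - 2) = K*(0*(-2) - 2) = K*(0 - 2) = K*(-2) = -2*K)
O(-5)*B(4, 6) = (-5*(-4 - 5))*(-2*4) = -5*(-9)*(-8) = 45*(-8) = -360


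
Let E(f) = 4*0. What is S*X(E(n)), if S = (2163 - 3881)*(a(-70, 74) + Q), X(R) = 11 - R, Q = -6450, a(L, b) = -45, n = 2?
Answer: 122742510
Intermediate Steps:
E(f) = 0
S = 11158410 (S = (2163 - 3881)*(-45 - 6450) = -1718*(-6495) = 11158410)
S*X(E(n)) = 11158410*(11 - 1*0) = 11158410*(11 + 0) = 11158410*11 = 122742510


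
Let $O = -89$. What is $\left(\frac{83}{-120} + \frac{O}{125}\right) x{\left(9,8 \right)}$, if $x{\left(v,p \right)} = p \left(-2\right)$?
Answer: $\frac{8422}{375} \approx 22.459$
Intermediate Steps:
$x{\left(v,p \right)} = - 2 p$
$\left(\frac{83}{-120} + \frac{O}{125}\right) x{\left(9,8 \right)} = \left(\frac{83}{-120} - \frac{89}{125}\right) \left(\left(-2\right) 8\right) = \left(83 \left(- \frac{1}{120}\right) - \frac{89}{125}\right) \left(-16\right) = \left(- \frac{83}{120} - \frac{89}{125}\right) \left(-16\right) = \left(- \frac{4211}{3000}\right) \left(-16\right) = \frac{8422}{375}$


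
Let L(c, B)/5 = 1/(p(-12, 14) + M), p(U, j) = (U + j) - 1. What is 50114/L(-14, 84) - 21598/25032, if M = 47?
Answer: 30106833557/62580 ≈ 4.8109e+5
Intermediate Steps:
p(U, j) = -1 + U + j
L(c, B) = 5/48 (L(c, B) = 5/((-1 - 12 + 14) + 47) = 5/(1 + 47) = 5/48)
50114/L(-14, 84) - 21598/25032 = 50114/(5/48) - 21598/25032 = 50114*(48/5) - 21598*1/25032 = 2405472/5 - 10799/12516 = 30106833557/62580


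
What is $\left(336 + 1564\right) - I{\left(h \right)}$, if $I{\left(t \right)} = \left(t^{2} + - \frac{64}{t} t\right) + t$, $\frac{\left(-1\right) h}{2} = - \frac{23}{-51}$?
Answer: $\frac{5108594}{2601} \approx 1964.1$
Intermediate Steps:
$h = - \frac{46}{51}$ ($h = - 2 \left(- \frac{23}{-51}\right) = - 2 \left(\left(-23\right) \left(- \frac{1}{51}\right)\right) = \left(-2\right) \frac{23}{51} = - \frac{46}{51} \approx -0.90196$)
$I{\left(t \right)} = -64 + t + t^{2}$ ($I{\left(t \right)} = \left(t^{2} - 64\right) + t = \left(-64 + t^{2}\right) + t = -64 + t + t^{2}$)
$\left(336 + 1564\right) - I{\left(h \right)} = \left(336 + 1564\right) - \left(-64 - \frac{46}{51} + \left(- \frac{46}{51}\right)^{2}\right) = 1900 - \left(-64 - \frac{46}{51} + \frac{2116}{2601}\right) = 1900 - - \frac{166694}{2601} = 1900 + \frac{166694}{2601} = \frac{5108594}{2601}$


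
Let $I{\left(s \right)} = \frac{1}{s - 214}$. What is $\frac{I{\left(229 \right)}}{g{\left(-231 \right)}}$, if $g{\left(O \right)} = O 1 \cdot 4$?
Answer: $- \frac{1}{13860} \approx -7.215 \cdot 10^{-5}$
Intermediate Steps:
$g{\left(O \right)} = 4 O$ ($g{\left(O \right)} = O 4 = 4 O$)
$I{\left(s \right)} = \frac{1}{-214 + s}$
$\frac{I{\left(229 \right)}}{g{\left(-231 \right)}} = \frac{1}{\left(-214 + 229\right) 4 \left(-231\right)} = \frac{1}{15 \left(-924\right)} = \frac{1}{15} \left(- \frac{1}{924}\right) = - \frac{1}{13860}$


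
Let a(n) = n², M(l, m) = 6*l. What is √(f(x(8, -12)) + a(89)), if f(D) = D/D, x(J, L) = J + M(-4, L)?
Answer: √7922 ≈ 89.006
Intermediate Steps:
x(J, L) = -24 + J (x(J, L) = J + 6*(-4) = J - 24 = -24 + J)
f(D) = 1
√(f(x(8, -12)) + a(89)) = √(1 + 89²) = √(1 + 7921) = √7922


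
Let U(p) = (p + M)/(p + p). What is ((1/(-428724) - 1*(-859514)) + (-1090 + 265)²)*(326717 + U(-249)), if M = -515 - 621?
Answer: 107434183273873548385/213504552 ≈ 5.0319e+11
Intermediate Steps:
M = -1136
U(p) = (-1136 + p)/(2*p) (U(p) = (p - 1136)/(p + p) = (-1136 + p)/((2*p)) = (-1136 + p)*(1/(2*p)) = (-1136 + p)/(2*p))
((1/(-428724) - 1*(-859514)) + (-1090 + 265)²)*(326717 + U(-249)) = ((1/(-428724) - 1*(-859514)) + (-1090 + 265)²)*(326717 + (½)*(-1136 - 249)/(-249)) = ((-1/428724 + 859514) + (-825)²)*(326717 + (½)*(-1/249)*(-1385)) = (368494280135/428724 + 680625)*(326717 + 1385/498) = (660294552635/428724)*(162706451/498) = 107434183273873548385/213504552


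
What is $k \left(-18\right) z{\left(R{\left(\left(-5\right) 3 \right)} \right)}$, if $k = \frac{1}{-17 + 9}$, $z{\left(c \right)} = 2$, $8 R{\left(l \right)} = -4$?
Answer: $\frac{9}{2} \approx 4.5$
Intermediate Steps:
$R{\left(l \right)} = - \frac{1}{2}$ ($R{\left(l \right)} = \frac{1}{8} \left(-4\right) = - \frac{1}{2}$)
$k = - \frac{1}{8}$ ($k = \frac{1}{-8} = - \frac{1}{8} \approx -0.125$)
$k \left(-18\right) z{\left(R{\left(\left(-5\right) 3 \right)} \right)} = \left(- \frac{1}{8}\right) \left(-18\right) 2 = \frac{9}{4} \cdot 2 = \frac{9}{2}$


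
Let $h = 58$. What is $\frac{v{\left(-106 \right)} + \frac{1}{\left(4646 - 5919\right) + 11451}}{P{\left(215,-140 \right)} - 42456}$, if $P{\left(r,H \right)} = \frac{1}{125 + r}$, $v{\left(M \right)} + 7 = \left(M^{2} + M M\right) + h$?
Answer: $- \frac{38970646150}{73459913471} \approx -0.5305$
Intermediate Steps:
$v{\left(M \right)} = 51 + 2 M^{2}$ ($v{\left(M \right)} = -7 + \left(\left(M^{2} + M M\right) + 58\right) = -7 + \left(\left(M^{2} + M^{2}\right) + 58\right) = -7 + \left(2 M^{2} + 58\right) = -7 + \left(58 + 2 M^{2}\right) = 51 + 2 M^{2}$)
$\frac{v{\left(-106 \right)} + \frac{1}{\left(4646 - 5919\right) + 11451}}{P{\left(215,-140 \right)} - 42456} = \frac{\left(51 + 2 \left(-106\right)^{2}\right) + \frac{1}{\left(4646 - 5919\right) + 11451}}{\frac{1}{125 + 215} - 42456} = \frac{\left(51 + 2 \cdot 11236\right) + \frac{1}{-1273 + 11451}}{\frac{1}{340} - 42456} = \frac{\left(51 + 22472\right) + \frac{1}{10178}}{\frac{1}{340} - 42456} = \frac{22523 + \frac{1}{10178}}{- \frac{14435039}{340}} = \frac{229239095}{10178} \left(- \frac{340}{14435039}\right) = - \frac{38970646150}{73459913471}$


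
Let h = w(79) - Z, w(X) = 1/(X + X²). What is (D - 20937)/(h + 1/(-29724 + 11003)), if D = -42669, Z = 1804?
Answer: 2508551097440/71147783493 ≈ 35.258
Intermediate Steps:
h = -11401279/6320 (h = 1/(79*(1 + 79)) - 1*1804 = (1/79)/80 - 1804 = (1/79)*(1/80) - 1804 = 1/6320 - 1804 = -11401279/6320 ≈ -1804.0)
(D - 20937)/(h + 1/(-29724 + 11003)) = (-42669 - 20937)/(-11401279/6320 + 1/(-29724 + 11003)) = -63606/(-11401279/6320 + 1/(-18721)) = -63606/(-11401279/6320 - 1/18721) = -63606/(-213443350479/118316720) = -63606*(-118316720/213443350479) = 2508551097440/71147783493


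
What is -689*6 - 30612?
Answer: -34746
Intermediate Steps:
-689*6 - 30612 = -4134 - 30612 = -34746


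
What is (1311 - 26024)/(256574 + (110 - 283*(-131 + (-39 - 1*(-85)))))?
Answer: -24713/280739 ≈ -0.088028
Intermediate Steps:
(1311 - 26024)/(256574 + (110 - 283*(-131 + (-39 - 1*(-85))))) = -24713/(256574 + (110 - 283*(-131 + (-39 + 85)))) = -24713/(256574 + (110 - 283*(-131 + 46))) = -24713/(256574 + (110 - 283*(-85))) = -24713/(256574 + (110 + 24055)) = -24713/(256574 + 24165) = -24713/280739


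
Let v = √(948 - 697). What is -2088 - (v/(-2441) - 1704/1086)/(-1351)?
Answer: -510581012/244531 - √251/3297791 ≈ -2088.0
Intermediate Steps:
v = √251 ≈ 15.843
-2088 - (v/(-2441) - 1704/1086)/(-1351) = -2088 - (√251/(-2441) - 1704/1086)/(-1351) = -2088 - (√251*(-1/2441) - 1704*1/1086)*(-1)/1351 = -2088 - (-√251/2441 - 284/181)*(-1)/1351 = -2088 - (-284/181 - √251/2441)*(-1)/1351 = -2088 - (284/244531 + √251/3297791) = -2088 + (-284/244531 - √251/3297791) = -510581012/244531 - √251/3297791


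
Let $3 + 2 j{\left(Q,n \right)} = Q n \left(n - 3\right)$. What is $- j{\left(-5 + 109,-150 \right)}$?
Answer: $- \frac{2386797}{2} \approx -1.1934 \cdot 10^{6}$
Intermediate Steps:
$j{\left(Q,n \right)} = - \frac{3}{2} + \frac{Q n \left(-3 + n\right)}{2}$ ($j{\left(Q,n \right)} = - \frac{3}{2} + \frac{Q n \left(n - 3\right)}{2} = - \frac{3}{2} + \frac{Q n \left(-3 + n\right)}{2}$)
$- j{\left(-5 + 109,-150 \right)} = - (- \frac{3}{2} + \frac{\left(-5 + 109\right) \left(-150\right)^{2}}{2} - \frac{3}{2} \left(-5 + 109\right) \left(-150\right)) = - (- \frac{3}{2} + \frac{1}{2} \cdot 104 \cdot 22500 - 156 \left(-150\right)) = - (- \frac{3}{2} + 1170000 + 23400) = \left(-1\right) \frac{2386797}{2} = - \frac{2386797}{2}$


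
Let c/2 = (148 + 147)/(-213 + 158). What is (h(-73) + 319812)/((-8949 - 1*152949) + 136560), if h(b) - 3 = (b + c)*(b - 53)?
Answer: -1211337/92906 ≈ -13.038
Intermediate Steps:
c = -118/11 (c = 2*((148 + 147)/(-213 + 158)) = 2*(295/(-55)) = 2*(295*(-1/55)) = 2*(-59/11) = -118/11 ≈ -10.727)
h(b) = 3 + (-53 + b)*(-118/11 + b) (h(b) = 3 + (b - 118/11)*(b - 53) = 3 + (-118/11 + b)*(-53 + b) = 3 + (-53 + b)*(-118/11 + b))
(h(-73) + 319812)/((-8949 - 1*152949) + 136560) = ((6287/11 + (-73)² - 701/11*(-73)) + 319812)/((-8949 - 1*152949) + 136560) = ((6287/11 + 5329 + 51173/11) + 319812)/((-8949 - 152949) + 136560) = (116079/11 + 319812)/(-161898 + 136560) = (3634011/11)/(-25338) = (3634011/11)*(-1/25338) = -1211337/92906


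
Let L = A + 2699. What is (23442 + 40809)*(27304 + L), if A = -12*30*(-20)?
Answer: 2390329953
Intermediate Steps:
A = 7200 (A = -360*(-20) = 7200)
L = 9899 (L = 7200 + 2699 = 9899)
(23442 + 40809)*(27304 + L) = (23442 + 40809)*(27304 + 9899) = 64251*37203 = 2390329953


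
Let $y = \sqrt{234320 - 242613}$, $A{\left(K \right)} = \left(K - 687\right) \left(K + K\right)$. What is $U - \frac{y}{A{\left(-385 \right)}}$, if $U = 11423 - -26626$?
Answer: $38049 - \frac{i \sqrt{8293}}{825440} \approx 38049.0 - 0.00011032 i$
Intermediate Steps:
$A{\left(K \right)} = 2 K \left(-687 + K\right)$ ($A{\left(K \right)} = \left(-687 + K\right) 2 K = 2 K \left(-687 + K\right)$)
$U = 38049$ ($U = 11423 + 26626 = 38049$)
$y = i \sqrt{8293}$ ($y = \sqrt{-8293} = i \sqrt{8293} \approx 91.066 i$)
$U - \frac{y}{A{\left(-385 \right)}} = 38049 - \frac{i \sqrt{8293}}{2 \left(-385\right) \left(-687 - 385\right)} = 38049 - \frac{i \sqrt{8293}}{2 \left(-385\right) \left(-1072\right)} = 38049 - \frac{i \sqrt{8293}}{825440}$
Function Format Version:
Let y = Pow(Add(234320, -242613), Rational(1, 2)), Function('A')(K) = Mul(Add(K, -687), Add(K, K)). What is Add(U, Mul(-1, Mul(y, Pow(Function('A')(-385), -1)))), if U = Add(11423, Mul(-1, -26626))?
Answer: Add(38049, Mul(Rational(-1, 825440), I, Pow(8293, Rational(1, 2)))) ≈ Add(38049., Mul(-0.00011032, I))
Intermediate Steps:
Function('A')(K) = Mul(2, K, Add(-687, K)) (Function('A')(K) = Mul(Add(-687, K), Mul(2, K)) = Mul(2, K, Add(-687, K)))
U = 38049 (U = Add(11423, 26626) = 38049)
y = Mul(I, Pow(8293, Rational(1, 2))) (y = Pow(-8293, Rational(1, 2)) = Mul(I, Pow(8293, Rational(1, 2))) ≈ Mul(91.066, I))
Add(U, Mul(-1, Mul(y, Pow(Function('A')(-385), -1)))) = Add(38049, Mul(-1, Mul(Mul(I, Pow(8293, Rational(1, 2))), Pow(Mul(2, -385, Add(-687, -385)), -1)))) = Add(38049, Mul(-1, Mul(Mul(I, Pow(8293, Rational(1, 2))), Pow(Mul(2, -385, -1072), -1)))) = Add(38049, Mul(-1, Mul(Mul(I, Pow(8293, Rational(1, 2))), Pow(825440, -1)))) = Add(38049, Mul(-1, Mul(Mul(I, Pow(8293, Rational(1, 2))), Rational(1, 825440)))) = Add(38049, Mul(-1, Mul(Rational(1, 825440), I, Pow(8293, Rational(1, 2))))) = Add(38049, Mul(Rational(-1, 825440), I, Pow(8293, Rational(1, 2))))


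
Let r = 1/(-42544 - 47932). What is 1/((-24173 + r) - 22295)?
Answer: -90476/4204238769 ≈ -2.1520e-5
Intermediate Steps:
r = -1/90476 (r = 1/(-90476) = -1/90476 ≈ -1.1053e-5)
1/((-24173 + r) - 22295) = 1/((-24173 - 1/90476) - 22295) = 1/(-2187076349/90476 - 22295) = 1/(-4204238769/90476) = -90476/4204238769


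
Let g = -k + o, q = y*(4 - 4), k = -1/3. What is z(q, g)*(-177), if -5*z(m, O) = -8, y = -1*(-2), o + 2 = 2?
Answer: -1416/5 ≈ -283.20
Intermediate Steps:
o = 0 (o = -2 + 2 = 0)
k = -⅓ (k = -1*⅓ = -⅓ ≈ -0.33333)
y = 2
q = 0 (q = 2*(4 - 4) = 2*0 = 0)
g = ⅓ (g = -1*(-⅓) + 0 = ⅓ + 0 = ⅓ ≈ 0.33333)
z(m, O) = 8/5 (z(m, O) = -⅕*(-8) = 8/5)
z(q, g)*(-177) = (8/5)*(-177) = -1416/5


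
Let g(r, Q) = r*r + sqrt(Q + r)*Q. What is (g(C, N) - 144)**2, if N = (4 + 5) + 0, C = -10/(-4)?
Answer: 318505/16 - 4959*sqrt(46)/4 ≈ 11498.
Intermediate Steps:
C = 5/2 (C = -10*(-1/4) = 5/2 ≈ 2.5000)
N = 9 (N = 9 + 0 = 9)
g(r, Q) = r**2 + Q*sqrt(Q + r)
(g(C, N) - 144)**2 = (((5/2)**2 + 9*sqrt(9 + 5/2)) - 144)**2 = ((25/4 + 9*sqrt(23/2)) - 144)**2 = ((25/4 + 9*(sqrt(46)/2)) - 144)**2 = ((25/4 + 9*sqrt(46)/2) - 144)**2 = (-551/4 + 9*sqrt(46)/2)**2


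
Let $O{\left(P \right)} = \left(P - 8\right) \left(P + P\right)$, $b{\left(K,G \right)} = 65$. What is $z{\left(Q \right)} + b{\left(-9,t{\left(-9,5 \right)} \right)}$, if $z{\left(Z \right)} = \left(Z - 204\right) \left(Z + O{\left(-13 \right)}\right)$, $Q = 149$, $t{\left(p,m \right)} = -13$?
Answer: $-38160$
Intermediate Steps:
$O{\left(P \right)} = 2 P \left(-8 + P\right)$ ($O{\left(P \right)} = \left(-8 + P\right) 2 P = 2 P \left(-8 + P\right)$)
$z{\left(Z \right)} = \left(-204 + Z\right) \left(546 + Z\right)$ ($z{\left(Z \right)} = \left(Z - 204\right) \left(Z + 2 \left(-13\right) \left(-8 - 13\right)\right) = \left(-204 + Z\right) \left(Z + 2 \left(-13\right) \left(-21\right)\right) = \left(-204 + Z\right) \left(Z + 546\right) = \left(-204 + Z\right) \left(546 + Z\right)$)
$z{\left(Q \right)} + b{\left(-9,t{\left(-9,5 \right)} \right)} = \left(-111384 + 149^{2} + 342 \cdot 149\right) + 65 = \left(-111384 + 22201 + 50958\right) + 65 = -38225 + 65 = -38160$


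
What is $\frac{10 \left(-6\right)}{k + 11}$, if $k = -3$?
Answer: $- \frac{15}{2} \approx -7.5$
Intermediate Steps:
$\frac{10 \left(-6\right)}{k + 11} = \frac{10 \left(-6\right)}{-3 + 11} = - \frac{60}{8} = \left(-60\right) \frac{1}{8} = - \frac{15}{2}$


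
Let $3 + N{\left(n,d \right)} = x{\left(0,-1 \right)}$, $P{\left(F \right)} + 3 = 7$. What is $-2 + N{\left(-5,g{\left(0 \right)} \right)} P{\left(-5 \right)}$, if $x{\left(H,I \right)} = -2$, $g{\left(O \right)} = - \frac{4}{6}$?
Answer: $-22$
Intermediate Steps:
$g{\left(O \right)} = - \frac{2}{3}$ ($g{\left(O \right)} = \left(-4\right) \frac{1}{6} = - \frac{2}{3}$)
$P{\left(F \right)} = 4$ ($P{\left(F \right)} = -3 + 7 = 4$)
$N{\left(n,d \right)} = -5$ ($N{\left(n,d \right)} = -3 - 2 = -5$)
$-2 + N{\left(-5,g{\left(0 \right)} \right)} P{\left(-5 \right)} = -2 - 20 = -22$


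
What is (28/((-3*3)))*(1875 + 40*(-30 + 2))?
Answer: -21140/9 ≈ -2348.9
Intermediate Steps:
(28/((-3*3)))*(1875 + 40*(-30 + 2)) = (28/(-9))*(1875 + 40*(-28)) = (28*(-⅑))*(1875 - 1120) = -28/9*755 = -21140/9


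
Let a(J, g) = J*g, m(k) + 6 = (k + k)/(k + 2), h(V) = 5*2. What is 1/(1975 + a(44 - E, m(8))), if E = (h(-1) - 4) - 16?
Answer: 5/8687 ≈ 0.00057557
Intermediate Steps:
h(V) = 10
E = -10 (E = (10 - 4) - 16 = 6 - 16 = -10)
m(k) = -6 + 2*k/(2 + k) (m(k) = -6 + (k + k)/(k + 2) = -6 + (2*k)/(2 + k) = -6 + 2*k/(2 + k))
1/(1975 + a(44 - E, m(8))) = 1/(1975 + (44 - 1*(-10))*(4*(-3 - 1*8)/(2 + 8))) = 1/(1975 + (44 + 10)*(4*(-3 - 8)/10)) = 1/(1975 + 54*(4*(⅒)*(-11))) = 1/(1975 + 54*(-22/5)) = 1/(1975 - 1188/5) = 1/(8687/5) = 5/8687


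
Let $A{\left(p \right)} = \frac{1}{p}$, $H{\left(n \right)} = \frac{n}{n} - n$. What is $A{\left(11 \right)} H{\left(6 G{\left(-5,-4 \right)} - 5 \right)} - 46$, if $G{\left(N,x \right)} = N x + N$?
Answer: $- \frac{590}{11} \approx -53.636$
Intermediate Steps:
$G{\left(N,x \right)} = N + N x$
$H{\left(n \right)} = 1 - n$
$A{\left(11 \right)} H{\left(6 G{\left(-5,-4 \right)} - 5 \right)} - 46 = \frac{1 - \left(6 \left(- 5 \left(1 - 4\right)\right) - 5\right)}{11} - 46 = \frac{1 - \left(6 \left(\left(-5\right) \left(-3\right)\right) - 5\right)}{11} - 46 = \frac{1 - \left(6 \cdot 15 - 5\right)}{11} - 46 = \frac{1 - \left(90 - 5\right)}{11} - 46 = \frac{1 - 85}{11} - 46 = \frac{1}{11} \left(-84\right) - 46 = - \frac{84}{11} - 46 = - \frac{590}{11}$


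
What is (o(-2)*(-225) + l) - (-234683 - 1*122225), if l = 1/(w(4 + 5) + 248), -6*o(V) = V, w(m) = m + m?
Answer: 94917579/266 ≈ 3.5683e+5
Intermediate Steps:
w(m) = 2*m
o(V) = -V/6
l = 1/266 (l = 1/(2*(4 + 5) + 248) = 1/(2*9 + 248) = 1/(18 + 248) = 1/266 ≈ 0.0037594)
(o(-2)*(-225) + l) - (-234683 - 1*122225) = (-⅙*(-2)*(-225) + 1/266) - (-234683 - 1*122225) = ((⅓)*(-225) + 1/266) - (-234683 - 122225) = (-75 + 1/266) - 1*(-356908) = -19949/266 + 356908 = 94917579/266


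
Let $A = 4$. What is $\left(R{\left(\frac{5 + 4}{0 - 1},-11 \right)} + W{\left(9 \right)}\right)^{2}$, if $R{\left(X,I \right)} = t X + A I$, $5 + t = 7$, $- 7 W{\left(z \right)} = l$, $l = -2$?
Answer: $\frac{186624}{49} \approx 3808.7$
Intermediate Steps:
$W{\left(z \right)} = \frac{2}{7}$ ($W{\left(z \right)} = \left(- \frac{1}{7}\right) \left(-2\right) = \frac{2}{7}$)
$t = 2$ ($t = -5 + 7 = 2$)
$R{\left(X,I \right)} = 2 X + 4 I$
$\left(R{\left(\frac{5 + 4}{0 - 1},-11 \right)} + W{\left(9 \right)}\right)^{2} = \left(\left(2 \frac{5 + 4}{0 - 1} + 4 \left(-11\right)\right) + \frac{2}{7}\right)^{2} = \left(\left(2 \frac{9}{-1} - 44\right) + \frac{2}{7}\right)^{2} = \left(\left(2 \cdot 9 \left(-1\right) - 44\right) + \frac{2}{7}\right)^{2} = \left(\left(2 \left(-9\right) - 44\right) + \frac{2}{7}\right)^{2} = \left(\left(-18 - 44\right) + \frac{2}{7}\right)^{2} = \left(-62 + \frac{2}{7}\right)^{2} = \left(- \frac{432}{7}\right)^{2} = \frac{186624}{49}$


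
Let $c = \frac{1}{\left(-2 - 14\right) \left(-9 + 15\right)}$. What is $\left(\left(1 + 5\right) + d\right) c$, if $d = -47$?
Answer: $\frac{41}{96} \approx 0.42708$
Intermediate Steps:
$c = - \frac{1}{96}$ ($c = \frac{1}{\left(-16\right) 6} = \frac{1}{-96} = - \frac{1}{96} \approx -0.010417$)
$\left(\left(1 + 5\right) + d\right) c = \left(\left(1 + 5\right) - 47\right) \left(- \frac{1}{96}\right) = \left(6 - 47\right) \left(- \frac{1}{96}\right) = \left(-41\right) \left(- \frac{1}{96}\right) = \frac{41}{96}$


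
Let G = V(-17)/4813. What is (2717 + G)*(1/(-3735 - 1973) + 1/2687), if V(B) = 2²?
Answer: 39505390425/73818886948 ≈ 0.53517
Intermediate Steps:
V(B) = 4
G = 4/4813 ≈ 0.00083108
(2717 + G)*(1/(-3735 - 1973) + 1/2687) = (2717 + 4/4813)*(1/(-3735 - 1973) + 1/2687) = 13076925*(1/(-5708) + 1/2687)/4813 = 13076925*(-1/5708 + 1/2687)/4813 = (13076925/4813)*(3021/15337396) = 39505390425/73818886948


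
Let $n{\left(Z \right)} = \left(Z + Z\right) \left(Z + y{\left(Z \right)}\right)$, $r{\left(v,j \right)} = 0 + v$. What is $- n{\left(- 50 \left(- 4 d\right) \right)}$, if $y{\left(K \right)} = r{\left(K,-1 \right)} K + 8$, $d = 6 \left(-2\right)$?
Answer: $27636518400$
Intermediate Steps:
$r{\left(v,j \right)} = v$
$d = -12$
$y{\left(K \right)} = 8 + K^{2}$ ($y{\left(K \right)} = K K + 8 = K^{2} + 8 = 8 + K^{2}$)
$n{\left(Z \right)} = 2 Z \left(8 + Z + Z^{2}\right)$ ($n{\left(Z \right)} = \left(Z + Z\right) \left(Z + \left(8 + Z^{2}\right)\right) = 2 Z \left(8 + Z + Z^{2}\right)$)
$- n{\left(- 50 \left(- 4 d\right) \right)} = - 2 \left(- 50 \left(\left(-4\right) \left(-12\right)\right)\right) \left(8 - 50 \left(\left(-4\right) \left(-12\right)\right) + \left(- 50 \left(\left(-4\right) \left(-12\right)\right)\right)^{2}\right) = - 2 \left(\left(-50\right) 48\right) \left(8 - 2400 + \left(\left(-50\right) 48\right)^{2}\right) = - 2 \left(-2400\right) \left(8 - 2400 + \left(-2400\right)^{2}\right) = - 2 \left(-2400\right) \left(8 - 2400 + 5760000\right) = - 2 \left(-2400\right) 5757608 = \left(-1\right) \left(-27636518400\right) = 27636518400$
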